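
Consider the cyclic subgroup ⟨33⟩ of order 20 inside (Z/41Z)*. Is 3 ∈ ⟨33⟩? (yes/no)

no

3 ∈ ⟨33⟩ iff 3^20 ≡ 1 (mod 41), since |⟨33⟩| = 20.
3^20 mod 41 = 40.
Since 40 ≠ 1, 3 does not lie in the subgroup.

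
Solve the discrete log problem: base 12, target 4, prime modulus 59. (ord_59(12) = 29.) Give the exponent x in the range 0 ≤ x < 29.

19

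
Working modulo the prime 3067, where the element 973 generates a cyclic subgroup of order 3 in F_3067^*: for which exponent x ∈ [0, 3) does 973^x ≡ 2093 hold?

2

Successive powers of 973 modulo 3067:
  973^0=1  973^1=973  973^2=2093
So 973^2 ≡ 2093 (mod 3067), giving x = 2.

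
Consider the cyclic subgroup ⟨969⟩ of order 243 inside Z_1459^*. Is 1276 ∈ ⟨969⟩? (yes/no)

yes

1276 ∈ ⟨969⟩ iff 1276^243 ≡ 1 (mod 1459), since |⟨969⟩| = 243.
1276^243 mod 1459 = 1.
Since 1 = 1, 1276 lies in the subgroup.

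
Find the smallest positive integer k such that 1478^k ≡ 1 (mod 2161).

2160

The order of 1478 must divide p − 1 = 2160 = 2^4 · 3^3 · 5.
Divisors: 1, 2, 3, 4, 5, 6, 8, 9, 10, 12, 15, 16, 18, 20, 24, 27, 30, 36, 40, 45, 48, 54, 60, 72, 80, 90, 108, 120, 135, 144, 180, 216, 240, 270, 360, 432, 540, 720, 1080, 2160.
Check each in increasing order: 1478^1 ≡ 1478;  1478^2 ≡ 1874;  1478^3 ≡ 1531;  1478^4 ≡ 251;  1478^5 ≡ 1447;  1478^6 ≡ 1437;  1478^8 ≡ 332;  1478^9 ≡ 149;  1478^10 ≡ 1961;  1478^12 ≡ 1214;  1478^15 ≡ 174;  1478^16 ≡ 13;  1478^18 ≡ 591;  1478^20 ≡ 1102;  1478^24 ≡ 2155;  1478^27 ≡ 1619;  1478^30 ≡ 22;  1478^36 ≡ 1360;  1478^40 ≡ 2083;  1478^45 ≡ 1667;  1478^48 ≡ 36;  1478^54 ≡ 2029;  1478^60 ≡ 484;  1478^72 ≡ 1945;  1478^80 ≡ 1762;  1478^90 ≡ 2004;  1478^108 ≡ 136;  1478^120 ≡ 868;  1478^135 ≡ 1923;  1478^144 ≡ 1275;  1478^180 ≡ 878;  1478^216 ≡ 1208;  1478^240 ≡ 1396;  1478^270 ≡ 458;  1478^360 ≡ 1568;  1478^432 ≡ 589;  1478^540 ≡ 147;  1478^720 ≡ 1567;  1478^1080 ≡ 2160;  1478^2160 ≡ 1.
Smallest exponent giving 1 is 2160.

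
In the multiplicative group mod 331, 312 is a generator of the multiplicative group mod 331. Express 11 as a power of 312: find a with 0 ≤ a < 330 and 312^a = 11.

163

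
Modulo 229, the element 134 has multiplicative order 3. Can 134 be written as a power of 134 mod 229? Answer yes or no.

yes

⟨134⟩ has order 3; its elements mod 229 are {1, 94, 134}.
134 is in this set.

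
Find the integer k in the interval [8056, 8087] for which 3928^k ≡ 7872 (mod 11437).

Compute 3928^8056 mod 11437 = 9085, then multiply by 3928 repeatedly:
  3928^8056=9085  3928^8057=2440  3928^8058=114  3928^8059=1749  3928^8060=7872
Found 7872 at exponent 8060.

8060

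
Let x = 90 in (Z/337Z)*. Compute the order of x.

The order of 90 must divide p − 1 = 336 = 2^4 · 3 · 7.
Divisors: 1, 2, 3, 4, 6, 7, 8, 12, 14, 16, 21, 24, 28, 42, 48, 56, 84, 112, 168, 336.
Check each in increasing order: 90^1 ≡ 90;  90^2 ≡ 12;  90^3 ≡ 69;  90^4 ≡ 144;  90^6 ≡ 43;  90^7 ≡ 163;  90^8 ≡ 179;  90^12 ≡ 164;  90^14 ≡ 283;  90^16 ≡ 26;  90^21 ≡ 297;  90^24 ≡ 273;  90^28 ≡ 220;  90^42 ≡ 252;  90^48 ≡ 52;  90^56 ≡ 209;  90^84 ≡ 148;  90^112 ≡ 208;  90^168 ≡ 336;  90^336 ≡ 1.
Smallest exponent giving 1 is 336.

336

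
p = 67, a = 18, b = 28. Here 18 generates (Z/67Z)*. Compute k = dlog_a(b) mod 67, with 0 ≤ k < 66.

7

Successive powers of 18 modulo 67:
  18^0=1  18^1=18  18^2=56  18^3=3  18^4=54  18^5=34
  18^6=9  18^7=28
So 18^7 ≡ 28 (mod 67), giving k = 7.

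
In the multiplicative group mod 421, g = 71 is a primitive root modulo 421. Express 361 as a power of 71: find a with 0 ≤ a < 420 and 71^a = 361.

198

Baby-step giant-step with m = ceil(sqrt(420)) = 21.
Baby table (71^j mod 421 for j=0..20):
  0:1  1:71  2:410  3:61  4:121  5:171  6:353  7:224
  8:327  9:62  10:192  11:160  12:414  13:345  14:77  15:415
  16:416  17:66  18:55  19:116  20:237
Giant step factor: 71^(-21) ≡ 259 (mod 421).
Scan 361·259^i mod 421 for i = 0, 1, …:
  i=0: 361   i=1: 37   i=2: 321   i=3: 202
  i=4: 114   i=5: 56   i=6: 190   i=7: 374
  i=8: 36   i=9: 62
Match at i=9, j=9: a = 9·21 + 9 = 198.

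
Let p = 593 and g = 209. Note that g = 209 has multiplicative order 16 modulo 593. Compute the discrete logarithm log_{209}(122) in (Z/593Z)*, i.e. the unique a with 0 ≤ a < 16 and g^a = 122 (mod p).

7

Successive powers of 209 modulo 593:
  209^0=1  209^1=209  209^2=392  209^3=94  209^4=77  209^5=82
  209^6=534  209^7=122
So 209^7 ≡ 122 (mod 593), giving a = 7.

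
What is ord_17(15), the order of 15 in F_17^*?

8

The order of 15 must divide p − 1 = 16 = 2^4.
Divisors: 1, 2, 4, 8, 16.
Check each in increasing order: 15^1 ≡ 15;  15^2 ≡ 4;  15^4 ≡ 16;  15^8 ≡ 1.
Smallest exponent giving 1 is 8.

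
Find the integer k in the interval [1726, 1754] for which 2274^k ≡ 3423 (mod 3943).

Compute 2274^1726 mod 3943 = 445, then multiply by 2274 repeatedly:
  2274^1726=445  2274^1727=2522  2274^1728=1906  2274^1729=887  2274^1730=2165
  2274^1731=2346  2274^1732=3868  2274^1733=2942  2274^1734=2780  2274^1735=1091
  2274^1736=787  2274^1737=3459  2274^1738=3424  2274^1739=2694  2274^1740=2677
  2274^1741=3449  2274^1742=399  2274^1743=436  2274^1744=1771  2274^1745=1451
  2274^1746=3226  2274^1747=1944  2274^1748=553  2274^1749=3648  2274^1750=3423
Found 3423 at exponent 1750.

1750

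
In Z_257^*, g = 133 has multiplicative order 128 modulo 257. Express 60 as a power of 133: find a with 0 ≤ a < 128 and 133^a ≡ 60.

108

Baby-step giant-step with m = ceil(sqrt(128)) = 12.
Baby table (133^j mod 257 for j=0..11):
  0:1  1:133  2:213  3:59  4:137  5:231  6:140  7:116
  8:8  9:36  10:162  11:215
Giant step factor: 133^(-12) ≡ 223 (mod 257).
Scan 60·223^i mod 257 for i = 0, 1, …:
  i=0: 60   i=1: 16   i=2: 227   i=3: 249
  i=4: 15   i=5: 4   i=6: 121   i=7: 255
  i=8: 68   i=9: 1
Match at i=9, j=0: a = 9·12 + 0 = 108.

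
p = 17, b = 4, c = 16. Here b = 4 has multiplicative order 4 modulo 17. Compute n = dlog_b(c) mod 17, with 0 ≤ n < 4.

2

Successive powers of 4 modulo 17:
  4^0=1  4^1=4  4^2=16
So 4^2 ≡ 16 (mod 17), giving n = 2.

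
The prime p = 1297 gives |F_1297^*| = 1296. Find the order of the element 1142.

The order of 1142 must divide p − 1 = 1296 = 2^4 · 3^4.
Divisors: 1, 2, 3, 4, 6, 8, 9, 12, 16, 18, 24, 27, 36, 48, 54, 72, 81, 108, 144, 162, 216, 324, 432, 648, 1296.
Check each in increasing order: 1142^1 ≡ 1142;  1142^2 ≡ 679;  1142^3 ≡ 1109;  1142^4 ≡ 606;  1142^6 ≡ 325;  1142^8 ≡ 185;  1142^9 ≡ 1156;  1142^12 ≡ 568;  1142^16 ≡ 503;  1142^18 ≡ 426;  1142^24 ≡ 968;  1142^27 ≡ 893;  1142^36 ≡ 1193;  1142^48 ≡ 590;  1142^54 ≡ 1091;  1142^72 ≡ 440;  1142^81 ≡ 216;  1142^108 ≡ 932;  1142^144 ≡ 347;  1142^162 ≡ 1261;  1142^216 ≡ 931;  1142^324 ≡ 1296;  1142^432 ≡ 365;  1142^648 ≡ 1.
Smallest exponent giving 1 is 648.

648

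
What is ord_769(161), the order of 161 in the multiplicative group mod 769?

The order of 161 must divide p − 1 = 768 = 2^8 · 3.
Divisors: 1, 2, 3, 4, 6, 8, 12, 16, 24, 32, 48, 64, 96, 128, 192, 256, 384, 768.
Check each in increasing order: 161^1 ≡ 161;  161^2 ≡ 544;  161^3 ≡ 687;  161^4 ≡ 640;  161^6 ≡ 572;  161^8 ≡ 492;  161^12 ≡ 359;  161^16 ≡ 598;  161^24 ≡ 458;  161^32 ≡ 19;  161^48 ≡ 596;  161^64 ≡ 361;  161^96 ≡ 707;  161^128 ≡ 360;  161^192 ≡ 768;  161^256 ≡ 408;  161^384 ≡ 1.
Smallest exponent giving 1 is 384.

384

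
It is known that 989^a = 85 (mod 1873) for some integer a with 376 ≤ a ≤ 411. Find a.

Compute 989^376 mod 1873 = 530, then multiply by 989 repeatedly:
  989^376=530  989^377=1603  989^378=809  989^379=330  989^380=468
  989^381=221  989^382=1301  989^383=1811  989^384=491  989^385=492
  989^386=1481  989^387=23  989^388=271  989^389=180  989^390=85
Found 85 at exponent 390.

390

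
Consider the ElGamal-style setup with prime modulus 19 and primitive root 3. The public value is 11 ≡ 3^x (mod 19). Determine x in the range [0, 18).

Successive powers of 3 modulo 19:
  3^0=1  3^1=3  3^2=9  3^3=8  3^4=5  3^5=15
  3^6=7  3^7=2  3^8=6  3^9=18  3^10=16  3^11=10
  3^12=11
So 3^12 ≡ 11 (mod 19), giving x = 12.

12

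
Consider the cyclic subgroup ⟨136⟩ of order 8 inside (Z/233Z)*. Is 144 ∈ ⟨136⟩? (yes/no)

144 ∈ ⟨136⟩ iff 144^8 ≡ 1 (mod 233), since |⟨136⟩| = 8.
144^8 mod 233 = 1.
Since 1 = 1, 144 lies in the subgroup.

yes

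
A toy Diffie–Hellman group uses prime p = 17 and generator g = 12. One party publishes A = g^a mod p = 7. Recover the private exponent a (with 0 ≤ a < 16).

Successive powers of 12 modulo 17:
  12^0=1  12^1=12  12^2=8  12^3=11  12^4=13  12^5=3
  12^6=2  12^7=7
So 12^7 ≡ 7 (mod 17), giving a = 7.

7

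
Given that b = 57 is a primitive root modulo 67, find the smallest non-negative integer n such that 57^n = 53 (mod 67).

51

Baby-step giant-step with m = ceil(sqrt(66)) = 9.
Baby table (57^j mod 67 for j=0..8):
  0:1  1:57  2:33  3:5  4:17  5:31  6:25  7:18
  8:21
Giant step factor: 57^(-9) ≡ 52 (mod 67).
Scan 53·52^i mod 67 for i = 0, 1, …:
  i=0: 53   i=1: 9   i=2: 66   i=3: 15
  i=4: 43   i=5: 25
Match at i=5, j=6: n = 5·9 + 6 = 51.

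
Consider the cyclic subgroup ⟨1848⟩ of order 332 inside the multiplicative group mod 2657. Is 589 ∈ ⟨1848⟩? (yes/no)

589 ∈ ⟨1848⟩ iff 589^332 ≡ 1 (mod 2657), since |⟨1848⟩| = 332.
589^332 mod 2657 = 1991.
Since 1991 ≠ 1, 589 does not lie in the subgroup.

no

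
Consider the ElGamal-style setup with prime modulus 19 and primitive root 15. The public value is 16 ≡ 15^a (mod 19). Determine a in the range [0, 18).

2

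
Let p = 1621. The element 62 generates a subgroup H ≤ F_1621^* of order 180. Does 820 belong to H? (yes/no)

820 ∈ ⟨62⟩ iff 820^180 ≡ 1 (mod 1621), since |⟨62⟩| = 180.
820^180 mod 1621 = 1.
Since 1 = 1, 820 lies in the subgroup.

yes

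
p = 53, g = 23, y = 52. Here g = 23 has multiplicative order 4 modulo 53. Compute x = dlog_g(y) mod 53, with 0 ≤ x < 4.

2

Successive powers of 23 modulo 53:
  23^0=1  23^1=23  23^2=52
So 23^2 ≡ 52 (mod 53), giving x = 2.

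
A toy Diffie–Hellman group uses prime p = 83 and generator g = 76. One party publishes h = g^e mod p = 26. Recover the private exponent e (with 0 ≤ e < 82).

20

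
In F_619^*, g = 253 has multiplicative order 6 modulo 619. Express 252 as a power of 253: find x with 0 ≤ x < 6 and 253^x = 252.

2

Successive powers of 253 modulo 619:
  253^0=1  253^1=253  253^2=252
So 253^2 ≡ 252 (mod 619), giving x = 2.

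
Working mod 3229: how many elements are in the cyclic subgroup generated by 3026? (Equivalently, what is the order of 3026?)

The order of 3026 must divide p − 1 = 3228 = 2^2 · 3 · 269.
Divisors: 1, 2, 3, 4, 6, 12, 269, 538, 807, 1076, 1614, 3228.
Check each in increasing order: 3026^1 ≡ 3026;  3026^2 ≡ 2461;  3026^3 ≡ 912;  3026^4 ≡ 2146;  3026^6 ≡ 1891;  3026^12 ≡ 1378;  3026^269 ≡ 2412;  3026^538 ≡ 2315;  3026^807 ≡ 839;  3026^1076 ≡ 2314;  3026^1614 ≡ 3228;  3026^3228 ≡ 1.
Smallest exponent giving 1 is 3228.

3228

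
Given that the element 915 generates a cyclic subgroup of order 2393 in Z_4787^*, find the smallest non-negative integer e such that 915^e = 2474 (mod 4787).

361

Baby-step giant-step with m = ceil(sqrt(2393)) = 49.
Baby table (915^j mod 4787 for j=0..48):
  0:1  1:915  2:4287  3:2052  4:1076  5:3205  6:2931  7:1145
  8:4109  9:1940  10:3910  11:1761  12:2883  13:308  14:4174  15:3971
  16:132  17:1105  18:1018  19:2792  20:3209  21:1804  22:3932  23:2743
  24:1457  25:2369  26:3911  27:2676  28:2383  29:2360  30:463  31:2389
  32:3063  33:2250  34:340  35:4732  36:2332  37:3565  38:2028  39:3051
  40:844  41:1553  42:4043  43:3781  44:3401  45:365  46:3672  47:4193
  48:2208
Giant step factor: 915^(-49) ≡ 488 (mod 4787).
Scan 2474·488^i mod 4787 for i = 0, 1, …:
  i=0: 2474   i=1: 988   i=2: 3444   i=3: 435
  i=4: 1652   i=5: 1960   i=6: 3867   i=7: 1018
Match at i=7, j=18: e = 7·49 + 18 = 361.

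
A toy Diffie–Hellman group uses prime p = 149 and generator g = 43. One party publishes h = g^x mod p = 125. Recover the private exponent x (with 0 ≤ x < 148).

Baby-step giant-step with m = ceil(sqrt(148)) = 13.
Baby table (43^j mod 149 for j=0..12):
  0:1  1:43  2:61  3:90  4:145  5:126  6:54  7:87
  8:16  9:92  10:82  11:99  12:85
Giant step factor: 43^(-13) ≡ 83 (mod 149).
Scan 125·83^i mod 149 for i = 0, 1, …:
  i=0: 125   i=1: 94   i=2: 54
Match at i=2, j=6: x = 2·13 + 6 = 32.

32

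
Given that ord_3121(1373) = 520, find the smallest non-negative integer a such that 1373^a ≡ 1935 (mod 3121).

70

Baby-step giant-step with m = ceil(sqrt(520)) = 23.
Baby table (1373^j mod 3121 for j=0..22):
  0:1  1:1373  2:45  3:2486  4:2025  5:2635  6:616  7:3098
  8:2752  9:2086  10:2121  11:240  12:1815  13:1437  14:529  15:2245
  16:1958  17:1153  18:722  19:1949  20:1280  21:317  22:1422
Giant step factor: 1373^(-23) ≡ 2937 (mod 3121).
Scan 1935·2937^i mod 3121 for i = 0, 1, …:
  i=0: 1935   i=1: 2875   i=2: 1570   i=3: 1373
Match at i=3, j=1: a = 3·23 + 1 = 70.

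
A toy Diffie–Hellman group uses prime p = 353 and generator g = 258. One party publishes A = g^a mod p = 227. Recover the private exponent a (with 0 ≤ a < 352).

75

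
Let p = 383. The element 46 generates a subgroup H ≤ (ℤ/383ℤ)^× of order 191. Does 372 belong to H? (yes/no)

372 ∈ ⟨46⟩ iff 372^191 ≡ 1 (mod 383), since |⟨46⟩| = 191.
372^191 mod 383 = 1.
Since 1 = 1, 372 lies in the subgroup.

yes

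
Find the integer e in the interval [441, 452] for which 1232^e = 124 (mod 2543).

449

Compute 1232^441 mod 2543 = 975, then multiply by 1232 repeatedly:
  1232^441=975  1232^442=904  1232^443=2437  1232^444=1644  1232^445=1180
  1232^446=1707  1232^447=2506  1232^448=190  1232^449=124
Found 124 at exponent 449.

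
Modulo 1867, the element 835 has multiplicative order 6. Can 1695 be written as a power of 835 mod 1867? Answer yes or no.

no

⟨835⟩ has order 6; its elements mod 1867 are {1, 834, 835, 1032, 1033, 1866}.
1695 is not in this set.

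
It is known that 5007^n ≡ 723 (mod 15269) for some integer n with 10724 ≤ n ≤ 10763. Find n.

10750

Compute 5007^10724 mod 15269 = 14565, then multiply by 5007 repeatedly:
  5007^10724=14565  5007^10725=2211  5007^10726=452  5007^10727=3352  5007^10728=2833
  5007^10729=15199  5007^10730=697  5007^10731=8547  5007^10732=11091  5007^10733=14553
  5007^10734=3203  5007^10735=4971  5007^10736=1327  5007^10737=2274  5007^10738=10513
  5007^10739=6348  5007^10740=9647  5007^10741=6682  5007^10742=2395  5007^10743=5600
  5007^10744=5316  5007^10745=3345  5007^10746=13591  5007^10747=11473  5007^10748=3333
  5007^10749=14583  5007^10750=723
Found 723 at exponent 10750.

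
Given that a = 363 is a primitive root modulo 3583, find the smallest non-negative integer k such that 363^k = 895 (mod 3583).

1328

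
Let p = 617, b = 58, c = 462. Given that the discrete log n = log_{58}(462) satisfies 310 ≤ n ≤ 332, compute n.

321

Compute 58^310 mod 617 = 338, then multiply by 58 repeatedly:
  58^310=338  58^311=477  58^312=518  58^313=428  58^314=144
  58^315=331  58^316=71  58^317=416  58^318=65  58^319=68
  58^320=242  58^321=462
Found 462 at exponent 321.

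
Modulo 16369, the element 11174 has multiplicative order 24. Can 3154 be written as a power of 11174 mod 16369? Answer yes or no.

yes

⟨11174⟩ has order 24; its elements mod 16369 are {1, 180, 338, 339, 2067, 3154, 4427, 4456, 4636, 5195, 5221, 6747, 9622, 11148, 11174, 11733, 11913, 11942, 13215, 14302, 16030, 16031, 16189, 16368}.
3154 is in this set.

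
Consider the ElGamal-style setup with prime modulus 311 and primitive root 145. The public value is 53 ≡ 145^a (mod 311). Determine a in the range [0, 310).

Baby-step giant-step with m = ceil(sqrt(310)) = 18.
Baby table (145^j mod 311 for j=0..17):
  0:1  1:145  2:188  3:203  4:201  5:222  6:157  7:62
  8:282  9:149  10:146  11:22  12:80  13:93  14:112  15:68
  16:219  17:33
Giant step factor: 145^(-18) ≡ 127 (mod 311).
Scan 53·127^i mod 311 for i = 0, 1, …:
  i=0: 53   i=1: 200   i=2: 209   i=3: 108
  i=4: 32   i=5: 21   i=6: 179   i=7: 30
  i=8: 78   i=9: 265   i=10: 67   i=11: 112
Match at i=11, j=14: a = 11·18 + 14 = 212.

212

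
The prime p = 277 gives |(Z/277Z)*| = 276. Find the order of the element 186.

138

The order of 186 must divide p − 1 = 276 = 2^2 · 3 · 23.
Divisors: 1, 2, 3, 4, 6, 12, 23, 46, 69, 92, 138, 276.
Check each in increasing order: 186^1 ≡ 186;  186^2 ≡ 248;  186^3 ≡ 146;  186^4 ≡ 10;  186^6 ≡ 264;  186^12 ≡ 169;  186^23 ≡ 161;  186^46 ≡ 160;  186^69 ≡ 276;  186^92 ≡ 116;  186^138 ≡ 1.
Smallest exponent giving 1 is 138.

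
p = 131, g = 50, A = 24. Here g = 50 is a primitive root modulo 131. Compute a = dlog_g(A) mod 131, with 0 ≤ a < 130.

Baby-step giant-step with m = ceil(sqrt(130)) = 12.
Baby table (50^j mod 131 for j=0..11):
  0:1  1:50  2:11  3:26  4:121  5:24  6:21  7:2
  8:100  9:22  10:52  11:111
Giant step factor: 50^(-12) ≡ 101 (mod 131).
Scan 24·101^i mod 131 for i = 0, 1, …:
  i=0: 24
Match at i=0, j=5: a = 0·12 + 5 = 5.

5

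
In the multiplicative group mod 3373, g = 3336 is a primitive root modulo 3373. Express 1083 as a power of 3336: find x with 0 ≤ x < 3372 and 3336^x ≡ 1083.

Baby-step giant-step with m = ceil(sqrt(3372)) = 59.
Baby table (3336^j mod 3373 for j=0..58):
  0:1  1:3336  2:1369  3:3315  4:2146  5:1550  6:3364  7:333
  8:1171  9:522  10:924  11:2915  12:81  13:376  14:2953  15:2048
  16:1803  17:749  18:2644  19:3362  20:407  21:1806  22:638  23:5
  24:3188  25:99  26:3083  27:611  28:1004  29:3328  30:1665  31:2482
  32:2610  33:1247  34:1083  35:405  36:1880  37:1273  38:121  39:2269
  40:372  41:3101  42:3318  43:2035  44:2284  45:3190  46:25  47:2448
  48:495  49:1923  50:3055  51:1647  52:3148  53:1579  54:2291  55:2931
  56:2862  57:2042  58:2025
Giant step factor: 3336^(-59) ≡ 2355 (mod 3373).
Scan 1083·2355^i mod 3373 for i = 0, 1, …:
  i=0: 1083
Match at i=0, j=34: x = 0·59 + 34 = 34.

34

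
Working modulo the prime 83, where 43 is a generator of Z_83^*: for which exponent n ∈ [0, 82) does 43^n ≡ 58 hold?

51

Baby-step giant-step with m = ceil(sqrt(82)) = 10.
Baby table (43^j mod 83 for j=0..9):
  0:1  1:43  2:23  3:76  4:31  5:5  6:49  7:32
  8:48  9:72
Giant step factor: 43^(-10) ≡ 10 (mod 83).
Scan 58·10^i mod 83 for i = 0, 1, …:
  i=0: 58   i=1: 82   i=2: 73   i=3: 66
  i=4: 79   i=5: 43
Match at i=5, j=1: n = 5·10 + 1 = 51.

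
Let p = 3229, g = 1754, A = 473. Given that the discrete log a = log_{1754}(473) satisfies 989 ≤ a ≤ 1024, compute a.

1017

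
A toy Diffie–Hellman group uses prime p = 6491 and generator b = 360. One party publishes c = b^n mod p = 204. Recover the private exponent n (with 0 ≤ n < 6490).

1027

Baby-step giant-step with m = ceil(sqrt(6490)) = 81.
Baby table (360^j mod 6491 for j=0..80):
  0:1  1:360  2:6271  3:5183  4:2963  5:2156  6:3731  7:6014
  8:3537  9:1084  10:780  11:1687  12:3657  13:5338  14:344  15:511
  16:2212  17:4418  18:185  19:1690  20:4737  21:4678  22:2911  23:2909
  24:2189  25:2629  26:5245  27:5810  28:1498  29:527  30:1481  31:898
  32:5221  33:3661  34:287  35:5955  36:1770  37:1082  38:60  39:2127
  40:6273  41:5903  42:2523  43:6031  44:3166  45:3835  46:4508  47:130
  48:1363  49:3855  50:5217  51:2221  52:1167  53:4696  54:2900  55:5440
  56:4609  57:4035  58:5107  59:1567  60:5894  61:5774  62:1520  63:1956
  64:3132  65:4577  66:5497  67:5656  68:4477  69:1952  70:1692  71:5457
  72:4238  73:295  74:2344  75:10  76:3600  77:4291  78:6393  79:3666
  80:2087
Giant step factor: 360^(-81) ≡ 1837 (mod 6491).
Scan 204·1837^i mod 6491 for i = 0, 1, …:
  i=0: 204   i=1: 4761   i=2: 2580   i=3: 1030
  i=4: 3229   i=5: 5390   i=6: 2655   i=7: 2494
  i=8: 5323   i=9: 2905   i=10: 883   i=11: 5812
  i=12: 5440
Match at i=12, j=55: n = 12·81 + 55 = 1027.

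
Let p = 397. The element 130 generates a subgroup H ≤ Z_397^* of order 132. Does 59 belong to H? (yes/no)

no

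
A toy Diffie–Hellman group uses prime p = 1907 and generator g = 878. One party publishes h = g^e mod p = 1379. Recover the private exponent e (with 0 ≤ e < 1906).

Baby-step giant-step with m = ceil(sqrt(1906)) = 44.
Baby table (878^j mod 1907 for j=0..43):
  0:1  1:878  2:456  3:1805  4:73  5:1163  6:869  7:182
  8:1515  9:991  10:506  11:1844  12:1896  13:1784  14:705  15:1122
  16:1104  17:556  18:1883  19:1812  20:498  21:541  22:155  23:693
  24:121  25:1353  26:1780  27:1007  28:1205  29:1512  30:264  31:1045
  32:243  33:1677  34:202  35:5  36:576  37:373  38:1397  39:365
  40:94  41:531  42:910  43:1854
Giant step factor: 878^(-44) ≡ 834 (mod 1907).
Scan 1379·834^i mod 1907 for i = 0, 1, …:
  i=0: 1379   i=1: 165   i=2: 306   i=3: 1573
  i=4: 1773   i=5: 757   i=6: 121
Match at i=6, j=24: e = 6·44 + 24 = 288.

288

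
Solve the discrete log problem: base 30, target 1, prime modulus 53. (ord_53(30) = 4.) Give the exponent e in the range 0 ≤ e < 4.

0

Successive powers of 30 modulo 53:
  30^0=1
So 30^0 ≡ 1 (mod 53), giving e = 0.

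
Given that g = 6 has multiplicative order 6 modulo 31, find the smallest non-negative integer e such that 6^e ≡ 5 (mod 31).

2

Successive powers of 6 modulo 31:
  6^0=1  6^1=6  6^2=5
So 6^2 ≡ 5 (mod 31), giving e = 2.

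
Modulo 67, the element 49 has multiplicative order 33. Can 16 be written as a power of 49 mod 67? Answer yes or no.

16 ∈ ⟨49⟩ iff 16^33 ≡ 1 (mod 67), since |⟨49⟩| = 33.
16^33 mod 67 = 1.
Since 1 = 1, 16 lies in the subgroup.

yes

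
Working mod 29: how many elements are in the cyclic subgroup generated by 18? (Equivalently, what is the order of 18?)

28

The order of 18 must divide p − 1 = 28 = 2^2 · 7.
Divisors: 1, 2, 4, 7, 14, 28.
Check each in increasing order: 18^1 ≡ 18;  18^2 ≡ 5;  18^4 ≡ 25;  18^7 ≡ 17;  18^14 ≡ 28;  18^28 ≡ 1.
Smallest exponent giving 1 is 28.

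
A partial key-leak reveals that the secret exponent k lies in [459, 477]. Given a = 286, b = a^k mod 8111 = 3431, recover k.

463

Compute 286^459 mod 8111 = 6952, then multiply by 286 repeatedly:
  286^459=6952  286^460=1077  286^461=7915  286^462=721  286^463=3431
Found 3431 at exponent 463.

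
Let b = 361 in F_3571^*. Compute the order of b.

The order of 361 must divide p − 1 = 3570 = 2 · 3 · 5 · 7 · 17.
Divisors: 1, 2, 3, 5, 6, 7, 10, 14, 15, 17, 21, 30, 34, 35, 42, 51, 70, 85, 102, 105, 119, 170, 210, 238, 255, 357, 510, 595, 714, 1190, 1785, 3570.
Check each in increasing order: 361^1 ≡ 361;  361^2 ≡ 1765;  361^3 ≡ 1527;  361^5 ≡ 2621;  361^6 ≡ 3437;  361^7 ≡ 1620;  361^10 ≡ 2608;  361^14 ≡ 3286;  361^15 ≡ 674;  361^17 ≡ 467;  361^21 ≡ 2530;  361^30 ≡ 759;  361^34 ≡ 258;  361^35 ≡ 292;  361^42 ≡ 1668;  361^51 ≡ 2643;  361^70 ≡ 3131;  361^85 ≡ 3404;  361^102 ≡ 573;  361^105 ≡ 76;  361^119 ≡ 3337;  361^170 ≡ 2892;  361^210 ≡ 2205;  361^238 ≡ 1191;  361^255 ≡ 2692;  361^357 ≡ 3415;  361^510 ≡ 1305;  361^595 ≡ 3467;  361^714 ≡ 2910;  361^1190 ≡ 103;  361^1785 ≡ 1.
Smallest exponent giving 1 is 1785.

1785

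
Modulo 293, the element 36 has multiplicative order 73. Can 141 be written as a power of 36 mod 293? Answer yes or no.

yes

141 ∈ ⟨36⟩ iff 141^73 ≡ 1 (mod 293), since |⟨36⟩| = 73.
141^73 mod 293 = 1.
Since 1 = 1, 141 lies in the subgroup.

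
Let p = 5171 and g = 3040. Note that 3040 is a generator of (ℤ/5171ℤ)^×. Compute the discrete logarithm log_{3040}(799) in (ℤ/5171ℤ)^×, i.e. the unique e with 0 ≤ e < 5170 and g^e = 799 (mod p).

Baby-step giant-step with m = ceil(sqrt(5170)) = 72.
Baby table (3040^j mod 5171 for j=0..71):
  0:1  1:3040  2:1023  3:2149  4:1987  5:752  6:498  7:3988
  8:2696  9:4976  10:1865  11:2184  12:4967  13:360  14:3319  15:1139
  16:3161  17:1722  18:1828  19:3466  20:3313  21:3583  22:2194  23:4341
  24:248  25:4125  26:325  27:339  28:1531  29:340  30:4571  31:1363
  32:1549  33:3350  34:2301  35:3848  36:1118  37:1373  38:923  39:3238
  40:3107  41:3034  42:3467  43:1182  44:4606  45:4343  46:1157  47:1000
  48:4623  49:4313  50:3035  51:1336  52:2205  53:1584  54:1159  55:1909
  56:1498  57:3440  58:1838  59:2840  60:3201  61:4389  62:1380  63:1519
  64:57  65:2637  66:1430  67:3560  68:4668  69:1496  70:2531  71:4963
Giant step factor: 3040^(-72) ≡ 1635 (mod 5171).
Scan 799·1635^i mod 5171 for i = 0, 1, …:
  i=0: 799   i=1: 3273   i=2: 4541   i=3: 4150
  i=4: 898   i=5: 4837   i=6: 2036   i=7: 3907
  i=8: 1760   i=9: 2524   i=10: 282   i=11: 851
  i=12: 386   i=13: 248
Match at i=13, j=24: e = 13·72 + 24 = 960.

960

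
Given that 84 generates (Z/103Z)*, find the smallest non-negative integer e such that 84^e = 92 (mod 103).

32

Baby-step giant-step with m = ceil(sqrt(102)) = 11.
Baby table (84^j mod 103 for j=0..10):
  0:1  1:84  2:52  3:42  4:26  5:21  6:13  7:62
  8:58  9:31  10:29
Giant step factor: 84^(-11) ≡ 20 (mod 103).
Scan 92·20^i mod 103 for i = 0, 1, …:
  i=0: 92   i=1: 89   i=2: 29
Match at i=2, j=10: e = 2·11 + 10 = 32.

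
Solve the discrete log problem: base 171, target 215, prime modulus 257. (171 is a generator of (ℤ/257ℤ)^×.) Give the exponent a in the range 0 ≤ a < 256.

Baby-step giant-step with m = ceil(sqrt(256)) = 16.
Baby table (171^j mod 257 for j=0..15):
  0:1  1:171  2:200  3:19  4:165  5:202  6:104  7:51
  8:240  9:177  10:198  11:191  12:22  13:164  14:31  15:161
Giant step factor: 171^(-16) ≡ 249 (mod 257).
Scan 215·249^i mod 257 for i = 0, 1, …:
  i=0: 215   i=1: 79   i=2: 139   i=3: 173
  i=4: 158   i=5: 21   i=6: 89   i=7: 59
  i=8: 42   i=9: 178     …   i=14: 168
  i=15: 198
Match at i=15, j=10: a = 15·16 + 10 = 250.

250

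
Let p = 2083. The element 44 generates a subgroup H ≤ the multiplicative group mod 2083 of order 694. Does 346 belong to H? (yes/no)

no

346 ∈ ⟨44⟩ iff 346^694 ≡ 1 (mod 2083), since |⟨44⟩| = 694.
346^694 mod 2083 = 1633.
Since 1633 ≠ 1, 346 does not lie in the subgroup.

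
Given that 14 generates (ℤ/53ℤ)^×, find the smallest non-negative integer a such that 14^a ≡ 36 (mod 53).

44

Baby-step giant-step with m = ceil(sqrt(52)) = 8.
Baby table (14^j mod 53 for j=0..7):
  0:1  1:14  2:37  3:41  4:44  5:33  6:38  7:2
Giant step factor: 14^(-8) ≡ 36 (mod 53).
Scan 36·36^i mod 53 for i = 0, 1, …:
  i=0: 36   i=1: 24   i=2: 16   i=3: 46
  i=4: 13   i=5: 44
Match at i=5, j=4: a = 5·8 + 4 = 44.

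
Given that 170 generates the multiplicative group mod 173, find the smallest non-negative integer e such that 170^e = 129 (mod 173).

71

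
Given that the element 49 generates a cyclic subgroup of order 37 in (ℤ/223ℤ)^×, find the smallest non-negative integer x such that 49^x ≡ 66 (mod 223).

25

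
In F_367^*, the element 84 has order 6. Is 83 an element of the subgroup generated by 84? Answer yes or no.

⟨84⟩ has order 6; its elements mod 367 are {1, 83, 84, 283, 284, 366}.
83 is in this set.

yes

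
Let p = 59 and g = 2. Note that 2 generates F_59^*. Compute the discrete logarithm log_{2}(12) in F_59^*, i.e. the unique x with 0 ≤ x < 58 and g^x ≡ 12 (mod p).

52

Baby-step giant-step with m = ceil(sqrt(58)) = 8.
Baby table (2^j mod 59 for j=0..7):
  0:1  1:2  2:4  3:8  4:16  5:32  6:5  7:10
Giant step factor: 2^(-8) ≡ 3 (mod 59).
Scan 12·3^i mod 59 for i = 0, 1, …:
  i=0: 12   i=1: 36   i=2: 49   i=3: 29
  i=4: 28   i=5: 25   i=6: 16
Match at i=6, j=4: x = 6·8 + 4 = 52.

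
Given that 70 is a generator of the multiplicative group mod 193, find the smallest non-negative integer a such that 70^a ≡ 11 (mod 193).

Baby-step giant-step with m = ceil(sqrt(192)) = 14.
Baby table (70^j mod 193 for j=0..13):
  0:1  1:70  2:75  3:39  4:28  5:30  6:170  7:127
  8:12  9:68  10:128  11:82  12:143  13:167
Giant step factor: 70^(-14) ≡ 93 (mod 193).
Scan 11·93^i mod 193 for i = 0, 1, …:
  i=0: 11   i=1: 58   i=2: 183   i=3: 35
  i=4: 167
Match at i=4, j=13: a = 4·14 + 13 = 69.

69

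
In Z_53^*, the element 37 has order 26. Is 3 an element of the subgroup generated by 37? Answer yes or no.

3 ∈ ⟨37⟩ iff 3^26 ≡ 1 (mod 53), since |⟨37⟩| = 26.
3^26 mod 53 = 52.
Since 52 ≠ 1, 3 does not lie in the subgroup.

no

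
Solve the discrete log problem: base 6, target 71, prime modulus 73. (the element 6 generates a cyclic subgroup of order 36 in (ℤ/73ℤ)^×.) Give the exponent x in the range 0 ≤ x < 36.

34

Successive powers of 6 modulo 73:
  6^0=1  6^1=6  6^2=36  6^3=70  6^4=55  6^5=38
  6^6=9  6^7=54  6^8=32  6^9=46  6^10=57  6^11=50
  6^12=8  6^13=48  6^14=69  6^15=49  6^16=2  6^17=12
  6^18=72  6^19=67  6^20=37  6^21=3  6^22=18  6^23=35
  6^24=64  6^25=19  6^26=41  6^27=27  6^28=16  6^29=23
  6^30=65  6^31=25  6^32=4  6^33=24  6^34=71
So 6^34 ≡ 71 (mod 73), giving x = 34.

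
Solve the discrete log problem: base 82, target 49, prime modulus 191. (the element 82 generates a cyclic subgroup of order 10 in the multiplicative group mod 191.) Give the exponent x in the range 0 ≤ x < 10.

8

Successive powers of 82 modulo 191:
  82^0=1  82^1=82  82^2=39  82^3=142  82^4=184  82^5=190
  82^6=109  82^7=152  82^8=49
So 82^8 ≡ 49 (mod 191), giving x = 8.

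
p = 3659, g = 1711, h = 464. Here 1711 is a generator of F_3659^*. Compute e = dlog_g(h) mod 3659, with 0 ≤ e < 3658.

698

Baby-step giant-step with m = ceil(sqrt(3658)) = 61.
Baby table (1711^j mod 3659 for j=0..60):
  0:1  1:1711  2:321  3:381  4:589  5:1554  6:2460  7:1210
  8:2975  9:556  10:3635  11:2844  12:3273  13:1833  14:500  15:2953
  16:3163  17:232  18:1780  19:1292  20:576  21:1265  22:1946  23:3575
  24:2636  25:2308  26:927  27:1750  28:1188  29:1923  30:812  31:2571
  32:863  33:2016  34:2598  35:3152  36:3365  37:1908  38:760  39:1415
  40:2466  41:499  42:1242  43:2842  44:3510  45:1191  46:3397  47:1775
  48:55  49:2630  50:3019  51:2660  52:3123  53:1313  54:3576  55:688
  56:2629  57:1308  58:2339  59:2742  60:724
Giant step factor: 1711^(-61) ≡ 1207 (mod 3659).
Scan 464·1207^i mod 3659 for i = 0, 1, …:
  i=0: 464   i=1: 221   i=2: 3299   i=3: 901
  i=4: 784   i=5: 2266   i=6: 1789   i=7: 513
  i=8: 820   i=9: 1810   i=10: 247   i=11: 1750
Match at i=11, j=27: e = 11·61 + 27 = 698.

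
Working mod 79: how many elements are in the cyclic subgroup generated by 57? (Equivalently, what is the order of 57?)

The order of 57 must divide p − 1 = 78 = 2 · 3 · 13.
Divisors: 1, 2, 3, 6, 13, 26, 39, 78.
Check each in increasing order: 57^1 ≡ 57;  57^2 ≡ 10;  57^3 ≡ 17;  57^6 ≡ 52;  57^13 ≡ 78;  57^26 ≡ 1.
Smallest exponent giving 1 is 26.

26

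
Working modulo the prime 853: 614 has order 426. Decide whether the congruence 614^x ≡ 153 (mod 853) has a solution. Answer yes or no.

no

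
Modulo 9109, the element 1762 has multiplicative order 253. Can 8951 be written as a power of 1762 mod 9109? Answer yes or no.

8951 ∈ ⟨1762⟩ iff 8951^253 ≡ 1 (mod 9109), since |⟨1762⟩| = 253.
8951^253 mod 9109 = 1.
Since 1 = 1, 8951 lies in the subgroup.

yes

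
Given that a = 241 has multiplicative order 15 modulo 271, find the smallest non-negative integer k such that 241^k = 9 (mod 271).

Successive powers of 241 modulo 271:
  241^0=1  241^1=241  241^2=87  241^3=100  241^4=252  241^5=28
  241^6=244  241^7=268  241^8=90  241^9=10  241^10=242  241^11=57
  241^12=187  241^13=81  241^14=9
So 241^14 ≡ 9 (mod 271), giving k = 14.

14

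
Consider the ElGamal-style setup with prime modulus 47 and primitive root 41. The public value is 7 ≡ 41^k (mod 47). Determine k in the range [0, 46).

42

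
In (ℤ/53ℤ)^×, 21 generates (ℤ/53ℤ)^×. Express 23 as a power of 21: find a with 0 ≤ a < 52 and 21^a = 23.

13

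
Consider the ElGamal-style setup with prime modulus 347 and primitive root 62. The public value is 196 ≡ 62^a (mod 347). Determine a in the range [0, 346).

42

Baby-step giant-step with m = ceil(sqrt(346)) = 19.
Baby table (62^j mod 347 for j=0..18):
  0:1  1:62  2:27  3:286  4:35  5:88  6:251  7:294
  8:184  9:304  10:110  11:227  12:194  13:230  14:33  15:311
  16:197  17:69  18:114
Giant step factor: 62^(-19) ≡ 122 (mod 347).
Scan 196·122^i mod 347 for i = 0, 1, …:
  i=0: 196   i=1: 316   i=2: 35
Match at i=2, j=4: a = 2·19 + 4 = 42.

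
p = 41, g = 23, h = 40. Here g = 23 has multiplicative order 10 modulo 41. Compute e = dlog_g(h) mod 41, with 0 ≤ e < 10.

Successive powers of 23 modulo 41:
  23^0=1  23^1=23  23^2=37  23^3=31  23^4=16  23^5=40
So 23^5 ≡ 40 (mod 41), giving e = 5.

5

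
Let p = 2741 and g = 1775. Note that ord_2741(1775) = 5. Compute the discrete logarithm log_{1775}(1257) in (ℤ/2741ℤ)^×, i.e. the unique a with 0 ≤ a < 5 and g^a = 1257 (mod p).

4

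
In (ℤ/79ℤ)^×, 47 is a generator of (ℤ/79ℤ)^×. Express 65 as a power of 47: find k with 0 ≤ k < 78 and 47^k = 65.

36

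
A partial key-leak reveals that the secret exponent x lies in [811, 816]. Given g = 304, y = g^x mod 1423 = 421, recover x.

811

Compute 304^811 mod 1423 = 421, then multiply by 304 repeatedly:
  304^811=421
Found 421 at exponent 811.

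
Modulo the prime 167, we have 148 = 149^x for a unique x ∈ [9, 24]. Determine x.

17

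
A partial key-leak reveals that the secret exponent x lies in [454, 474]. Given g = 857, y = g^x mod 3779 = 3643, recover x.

461

Compute 857^454 mod 3779 = 377, then multiply by 857 repeatedly:
  857^454=377  857^455=1874  857^456=3722  857^457=278  857^458=169
  857^459=1231  857^460=626  857^461=3643
Found 3643 at exponent 461.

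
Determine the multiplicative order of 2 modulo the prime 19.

The order of 2 must divide p − 1 = 18 = 2 · 3^2.
Divisors: 1, 2, 3, 6, 9, 18.
Check each in increasing order: 2^1 ≡ 2;  2^2 ≡ 4;  2^3 ≡ 8;  2^6 ≡ 7;  2^9 ≡ 18;  2^18 ≡ 1.
Smallest exponent giving 1 is 18.

18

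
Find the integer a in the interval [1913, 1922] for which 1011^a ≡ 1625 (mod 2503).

Compute 1011^1913 mod 2503 = 1925, then multiply by 1011 repeatedly:
  1011^1913=1925  1011^1914=1344  1011^1915=2158  1011^1916=1625
Found 1625 at exponent 1916.

1916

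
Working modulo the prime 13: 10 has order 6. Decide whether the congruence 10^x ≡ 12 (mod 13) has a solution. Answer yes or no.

12 ∈ ⟨10⟩ iff 12^6 ≡ 1 (mod 13), since |⟨10⟩| = 6.
12^6 mod 13 = 1.
Since 1 = 1, 12 lies in the subgroup.

yes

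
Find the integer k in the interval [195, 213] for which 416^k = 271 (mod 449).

202

Compute 416^195 mod 449 = 143, then multiply by 416 repeatedly:
  416^195=143  416^196=220  416^197=373  416^198=263  416^199=301
  416^200=394  416^201=19  416^202=271
Found 271 at exponent 202.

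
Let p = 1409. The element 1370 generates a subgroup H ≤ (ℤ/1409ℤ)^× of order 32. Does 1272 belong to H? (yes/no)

1272 ∈ ⟨1370⟩ iff 1272^32 ≡ 1 (mod 1409), since |⟨1370⟩| = 32.
1272^32 mod 1409 = 1.
Since 1 = 1, 1272 lies in the subgroup.

yes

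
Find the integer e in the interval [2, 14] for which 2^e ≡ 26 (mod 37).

12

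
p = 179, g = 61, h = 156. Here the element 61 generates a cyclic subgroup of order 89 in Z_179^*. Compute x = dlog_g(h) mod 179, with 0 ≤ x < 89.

Baby-step giant-step with m = ceil(sqrt(89)) = 10.
Baby table (61^j mod 179 for j=0..9):
  0:1  1:61  2:141  3:9  4:12  5:16  6:81  7:108
  8:144  9:13
Giant step factor: 61^(-10) ≡ 93 (mod 179).
Scan 156·93^i mod 179 for i = 0, 1, …:
  i=0: 156   i=1: 9
Match at i=1, j=3: x = 1·10 + 3 = 13.

13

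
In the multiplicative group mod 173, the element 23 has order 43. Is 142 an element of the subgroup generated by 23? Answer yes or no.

142 ∈ ⟨23⟩ iff 142^43 ≡ 1 (mod 173), since |⟨23⟩| = 43.
142^43 mod 173 = 1.
Since 1 = 1, 142 lies in the subgroup.

yes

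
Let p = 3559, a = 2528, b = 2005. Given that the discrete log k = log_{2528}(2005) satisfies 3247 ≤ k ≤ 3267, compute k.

3264

Compute 2528^3247 mod 3559 = 195, then multiply by 2528 repeatedly:
  2528^3247=195  2528^3248=1818  2528^3249=1235  2528^3250=837  2528^3251=1890
  2528^3252=1742  2528^3253=1293  2528^3254=1542  2528^3255=1071  2528^3256=2648
  2528^3257=3224  2528^3258=162  2528^3259=251  2528^3260=1026  2528^3261=2776
  2528^3262=2939  2528^3263=2159  2528^3264=2005
Found 2005 at exponent 3264.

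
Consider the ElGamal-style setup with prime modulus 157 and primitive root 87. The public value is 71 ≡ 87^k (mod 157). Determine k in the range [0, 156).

128

Baby-step giant-step with m = ceil(sqrt(156)) = 13.
Baby table (87^j mod 157 for j=0..12):
  0:1  1:87  2:33  3:45  4:147  5:72  6:141  7:21
  8:100  9:65  10:3  11:104  12:99
Giant step factor: 87^(-13) ≡ 107 (mod 157).
Scan 71·107^i mod 157 for i = 0, 1, …:
  i=0: 71   i=1: 61   i=2: 90   i=3: 53
  i=4: 19   i=5: 149   i=6: 86   i=7: 96
  i=8: 67   i=9: 104
Match at i=9, j=11: k = 9·13 + 11 = 128.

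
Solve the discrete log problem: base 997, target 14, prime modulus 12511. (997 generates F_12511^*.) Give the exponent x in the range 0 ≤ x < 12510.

7465

Baby-step giant-step with m = ceil(sqrt(12510)) = 112.
Baby table (997^j mod 12511 for j=0..111):
  0:1  1:997  2:5640  3:5641  4:6638  5:12278  6:5408  7:12046
  8:11813  9:4710  10:4245  11:3547  12:8257  13:12502  14:3538  15:11795
  16:11786  17:2813  18:2097  19:1372  20:4185  21:6282  22:7654  23:11839
  24:5610  25:753  26:81  27:5691  28:6444  29:6525  30:12216  31:6149
  32:163  33:12379  34:6017  35:6180  36:6048  37:12065  38:5734  39:11782
  40:11336  41:4559  42:3830  43:2655  44:7214  45:11044  46:1188  47:8402
  48:6935  49:8123  50:4014  51:10949  52:6561  53:10575  54:9013  55:3063
  56:1127  57:10140  58:692  59:1819  60:11959  61:140  62:1959  63:1407
  64:1547  65:3506  66:4913  67:6460  68:9966  69:2368  70:8828  71:6283
  72:8651  73:4968  74:11251  75:7391  76:12359  77:11099  78:5979  79:5827
  80:4415  81:10394  82:3710  83:8125  84:6008  85:9718  86:5332  87:11340
  88:8547  89:1368  90:197  91:8744  92:10112  93:10309  94:6542  95:4143
  96:1941  97:8483  98:115  99:2056  100:10539  101:10654  102:199  103:10738
  104:8881  105:9080  106:7307  107:3677  108:246  109:7553  110:11230  111:11476
Giant step factor: 997^(-112) ≡ 2812 (mod 12511).
Scan 14·2812^i mod 12511 for i = 0, 1, …:
  i=0: 14   i=1: 1835   i=2: 5488   i=3: 6193
  i=4: 11915   i=5: 522   i=6: 4077   i=7: 4448
  i=8: 9287   i=9: 4587     …   i=65: 2956
  i=66: 4968
Match at i=66, j=73: x = 66·112 + 73 = 7465.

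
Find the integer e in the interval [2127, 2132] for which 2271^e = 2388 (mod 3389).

Compute 2271^2127 mod 3389 = 592, then multiply by 2271 repeatedly:
  2271^2127=592  2271^2128=2388
Found 2388 at exponent 2128.

2128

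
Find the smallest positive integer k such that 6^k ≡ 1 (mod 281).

56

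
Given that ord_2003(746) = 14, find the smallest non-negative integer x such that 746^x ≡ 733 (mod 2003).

Successive powers of 746 modulo 2003:
  746^0=1  746^1=746  746^2=1685  746^3=1129  746^4=974  746^5=1518
  746^6=733
So 746^6 ≡ 733 (mod 2003), giving x = 6.

6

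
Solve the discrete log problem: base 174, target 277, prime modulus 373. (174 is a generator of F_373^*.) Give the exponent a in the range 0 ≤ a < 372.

195

Baby-step giant-step with m = ceil(sqrt(372)) = 20.
Baby table (174^j mod 373 for j=0..19):
  0:1  1:174  2:63  3:145  4:239  5:183  6:137  7:339
  8:52  9:96  10:292  11:80  12:119  13:191  14:37  15:97
  16:93  17:143  18:264  19:57
Giant step factor: 174^(-20) ≡ 39 (mod 373).
Scan 277·39^i mod 373 for i = 0, 1, …:
  i=0: 277   i=1: 359   i=2: 200   i=3: 340
  i=4: 205   i=5: 162   i=6: 350   i=7: 222
  i=8: 79   i=9: 97
Match at i=9, j=15: a = 9·20 + 15 = 195.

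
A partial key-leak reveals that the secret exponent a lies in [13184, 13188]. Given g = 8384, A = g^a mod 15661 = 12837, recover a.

13188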